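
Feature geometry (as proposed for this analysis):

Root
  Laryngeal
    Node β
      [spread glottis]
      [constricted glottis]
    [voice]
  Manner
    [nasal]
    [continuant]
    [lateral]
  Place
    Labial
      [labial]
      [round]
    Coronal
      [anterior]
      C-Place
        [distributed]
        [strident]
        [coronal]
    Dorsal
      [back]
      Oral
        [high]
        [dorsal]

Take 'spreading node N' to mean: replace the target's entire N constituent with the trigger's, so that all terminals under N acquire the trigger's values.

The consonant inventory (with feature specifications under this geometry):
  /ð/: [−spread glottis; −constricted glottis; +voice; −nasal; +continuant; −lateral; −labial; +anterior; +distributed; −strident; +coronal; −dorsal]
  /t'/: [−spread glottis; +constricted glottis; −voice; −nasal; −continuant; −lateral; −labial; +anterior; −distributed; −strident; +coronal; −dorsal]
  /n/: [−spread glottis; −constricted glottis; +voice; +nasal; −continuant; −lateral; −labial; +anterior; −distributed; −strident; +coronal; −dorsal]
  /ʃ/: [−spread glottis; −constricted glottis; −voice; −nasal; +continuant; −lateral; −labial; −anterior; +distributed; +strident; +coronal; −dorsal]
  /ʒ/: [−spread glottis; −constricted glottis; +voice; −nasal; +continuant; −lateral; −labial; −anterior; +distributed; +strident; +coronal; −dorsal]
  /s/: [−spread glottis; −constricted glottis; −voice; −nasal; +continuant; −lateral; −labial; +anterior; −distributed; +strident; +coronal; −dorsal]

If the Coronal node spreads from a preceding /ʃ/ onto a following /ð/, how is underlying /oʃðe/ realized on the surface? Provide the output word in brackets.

[oʃʒe]

Coronal immediately or transitively dominates [anterior], [distributed], [strident], [coronal].
Spreading Coronal from /ʃ/ onto /ð/ replaces those values with /ʃ/'s: [−anterior], [+distributed], [+strident], [+coronal]. Features outside Coronal ([spread glottis], [constricted glottis], [voice], …) stay as in /ð/.
Among the inventory, only /ʒ/ has exactly this specification, giving the surface form [oʃʒe].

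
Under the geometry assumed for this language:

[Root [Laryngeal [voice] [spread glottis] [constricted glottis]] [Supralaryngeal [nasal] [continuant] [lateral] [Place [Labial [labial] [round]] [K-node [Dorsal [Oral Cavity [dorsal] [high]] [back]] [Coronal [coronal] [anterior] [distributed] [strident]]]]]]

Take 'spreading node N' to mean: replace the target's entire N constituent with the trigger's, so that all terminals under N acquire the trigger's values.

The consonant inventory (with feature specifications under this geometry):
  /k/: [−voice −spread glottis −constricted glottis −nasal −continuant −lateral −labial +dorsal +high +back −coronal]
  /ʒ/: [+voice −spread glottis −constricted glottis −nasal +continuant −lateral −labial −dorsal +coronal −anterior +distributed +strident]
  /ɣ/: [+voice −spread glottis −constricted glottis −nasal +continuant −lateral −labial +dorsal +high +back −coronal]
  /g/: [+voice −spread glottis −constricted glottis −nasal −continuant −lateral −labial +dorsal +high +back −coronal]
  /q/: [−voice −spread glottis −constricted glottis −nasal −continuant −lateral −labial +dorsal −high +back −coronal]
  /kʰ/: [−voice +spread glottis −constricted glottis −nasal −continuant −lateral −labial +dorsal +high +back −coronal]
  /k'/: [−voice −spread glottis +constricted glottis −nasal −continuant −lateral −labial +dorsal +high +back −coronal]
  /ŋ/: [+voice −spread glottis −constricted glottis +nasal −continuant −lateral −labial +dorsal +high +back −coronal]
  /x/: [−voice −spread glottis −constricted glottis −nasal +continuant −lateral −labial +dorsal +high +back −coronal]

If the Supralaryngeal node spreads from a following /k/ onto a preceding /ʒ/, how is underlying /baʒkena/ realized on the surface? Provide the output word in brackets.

The Supralaryngeal node dominates the terminals [nasal], [continuant], [lateral], [labial], [round], [dorsal], [high], [back], [coronal], [anterior], [distributed], [strident].
Spreading Supralaryngeal from /k/ onto /ʒ/ replaces those values with /k/'s: [−nasal], [−continuant], [−lateral], [−labial], [+dorsal], [+high], [+back], [−coronal]. Features outside Supralaryngeal ([voice], [spread glottis], [constricted glottis]) stay as in /ʒ/.
The resulting bundle matches /g/ in the inventory; substituting it for /ʒ/ gives [bagkena].

[bagkena]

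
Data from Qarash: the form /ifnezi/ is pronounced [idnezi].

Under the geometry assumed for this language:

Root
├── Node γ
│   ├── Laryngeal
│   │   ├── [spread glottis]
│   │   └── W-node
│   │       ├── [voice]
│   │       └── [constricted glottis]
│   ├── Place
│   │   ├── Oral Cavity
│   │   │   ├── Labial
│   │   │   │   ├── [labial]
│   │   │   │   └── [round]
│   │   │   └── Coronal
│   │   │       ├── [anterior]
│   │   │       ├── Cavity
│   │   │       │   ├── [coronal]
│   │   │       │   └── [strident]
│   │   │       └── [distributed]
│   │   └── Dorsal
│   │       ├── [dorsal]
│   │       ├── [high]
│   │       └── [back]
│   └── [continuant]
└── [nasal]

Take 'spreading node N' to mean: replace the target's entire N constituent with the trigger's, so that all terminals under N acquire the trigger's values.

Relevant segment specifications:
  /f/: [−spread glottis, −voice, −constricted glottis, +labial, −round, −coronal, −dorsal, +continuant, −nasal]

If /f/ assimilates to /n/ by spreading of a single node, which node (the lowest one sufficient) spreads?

Node γ

Feature comparison: [voice], [continuant], [labial], [round], [coronal], [anterior], [distributed], [strident] differ between /f/ and [d]; the remaining terminals match.
These terminals are all dominated by Node γ, and no proper subconstituent of Node γ covers them all; Node γ is their lowest common ancestor.
If Node γ spreads, every terminal under it takes /n/'s value, producing [d] as observed.
Had Root spread, [nasal] would have taken /n/'s value; it stays as in /f/, confirming the spreading constituent is exactly Node γ.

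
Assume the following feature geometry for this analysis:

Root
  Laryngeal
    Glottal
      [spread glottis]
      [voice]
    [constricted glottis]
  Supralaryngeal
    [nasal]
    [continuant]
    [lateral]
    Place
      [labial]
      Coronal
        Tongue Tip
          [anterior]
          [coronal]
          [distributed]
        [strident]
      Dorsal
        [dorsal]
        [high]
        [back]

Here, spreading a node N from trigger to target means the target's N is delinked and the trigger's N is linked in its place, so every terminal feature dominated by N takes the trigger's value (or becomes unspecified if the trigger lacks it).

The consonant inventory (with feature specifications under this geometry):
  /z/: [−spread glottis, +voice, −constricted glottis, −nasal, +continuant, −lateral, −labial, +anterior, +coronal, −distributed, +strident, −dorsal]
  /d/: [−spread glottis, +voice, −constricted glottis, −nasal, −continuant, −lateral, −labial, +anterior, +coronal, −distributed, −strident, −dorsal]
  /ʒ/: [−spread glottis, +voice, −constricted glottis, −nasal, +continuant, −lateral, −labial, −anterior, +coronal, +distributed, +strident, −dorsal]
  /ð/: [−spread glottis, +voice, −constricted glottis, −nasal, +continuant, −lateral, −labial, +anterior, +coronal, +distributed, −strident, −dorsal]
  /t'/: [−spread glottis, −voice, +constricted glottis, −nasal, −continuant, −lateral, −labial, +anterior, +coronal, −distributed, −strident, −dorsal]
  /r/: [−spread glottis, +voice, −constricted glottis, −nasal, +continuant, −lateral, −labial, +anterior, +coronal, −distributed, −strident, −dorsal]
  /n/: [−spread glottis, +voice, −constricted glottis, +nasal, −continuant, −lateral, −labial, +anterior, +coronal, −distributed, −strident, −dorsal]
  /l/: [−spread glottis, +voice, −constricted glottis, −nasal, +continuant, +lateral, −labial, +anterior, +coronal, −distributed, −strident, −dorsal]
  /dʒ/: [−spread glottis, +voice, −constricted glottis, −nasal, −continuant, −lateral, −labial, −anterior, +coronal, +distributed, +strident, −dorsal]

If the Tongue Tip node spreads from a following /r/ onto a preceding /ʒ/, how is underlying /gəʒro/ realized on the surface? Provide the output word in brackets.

Tongue Tip immediately or transitively dominates [anterior], [coronal], [distributed].
The target acquires /r/'s values for everything under Tongue Tip — [+anterior], [+coronal], [−distributed] — while keeping its own [spread glottis], [voice], [constricted glottis], ….
This feature bundle is that of [z], so /gəʒro/ surfaces as [gəzro].

[gəzro]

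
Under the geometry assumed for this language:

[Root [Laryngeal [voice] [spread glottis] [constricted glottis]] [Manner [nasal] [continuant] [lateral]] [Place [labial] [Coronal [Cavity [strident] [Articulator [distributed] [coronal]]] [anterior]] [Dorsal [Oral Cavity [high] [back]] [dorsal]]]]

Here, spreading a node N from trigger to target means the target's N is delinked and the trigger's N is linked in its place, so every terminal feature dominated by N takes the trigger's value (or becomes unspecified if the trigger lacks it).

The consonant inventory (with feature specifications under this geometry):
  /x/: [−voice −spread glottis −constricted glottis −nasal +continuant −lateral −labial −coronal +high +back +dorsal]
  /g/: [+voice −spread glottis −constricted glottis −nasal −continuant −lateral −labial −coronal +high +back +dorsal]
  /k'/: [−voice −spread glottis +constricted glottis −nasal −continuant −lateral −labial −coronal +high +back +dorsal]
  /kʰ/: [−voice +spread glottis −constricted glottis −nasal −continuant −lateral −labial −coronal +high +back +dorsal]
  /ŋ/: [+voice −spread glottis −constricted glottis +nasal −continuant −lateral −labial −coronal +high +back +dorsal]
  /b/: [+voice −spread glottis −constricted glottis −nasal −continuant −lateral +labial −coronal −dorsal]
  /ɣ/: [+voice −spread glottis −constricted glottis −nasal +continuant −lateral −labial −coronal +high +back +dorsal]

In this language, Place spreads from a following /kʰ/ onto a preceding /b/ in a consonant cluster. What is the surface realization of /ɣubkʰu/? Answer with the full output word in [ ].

Terminals under Place in this geometry: [labial], [strident], [distributed], [coronal], [anterior], [high], [back], [dorsal].
Spreading Place from /kʰ/ onto /b/ replaces those values with /kʰ/'s: [−labial], [−coronal], [+high], [+back], [+dorsal]. Features outside Place ([voice], [spread glottis], [constricted glottis], …) stay as in /b/.
The resulting bundle matches /g/ in the inventory; substituting it for /b/ gives [ɣugkʰu].

[ɣugkʰu]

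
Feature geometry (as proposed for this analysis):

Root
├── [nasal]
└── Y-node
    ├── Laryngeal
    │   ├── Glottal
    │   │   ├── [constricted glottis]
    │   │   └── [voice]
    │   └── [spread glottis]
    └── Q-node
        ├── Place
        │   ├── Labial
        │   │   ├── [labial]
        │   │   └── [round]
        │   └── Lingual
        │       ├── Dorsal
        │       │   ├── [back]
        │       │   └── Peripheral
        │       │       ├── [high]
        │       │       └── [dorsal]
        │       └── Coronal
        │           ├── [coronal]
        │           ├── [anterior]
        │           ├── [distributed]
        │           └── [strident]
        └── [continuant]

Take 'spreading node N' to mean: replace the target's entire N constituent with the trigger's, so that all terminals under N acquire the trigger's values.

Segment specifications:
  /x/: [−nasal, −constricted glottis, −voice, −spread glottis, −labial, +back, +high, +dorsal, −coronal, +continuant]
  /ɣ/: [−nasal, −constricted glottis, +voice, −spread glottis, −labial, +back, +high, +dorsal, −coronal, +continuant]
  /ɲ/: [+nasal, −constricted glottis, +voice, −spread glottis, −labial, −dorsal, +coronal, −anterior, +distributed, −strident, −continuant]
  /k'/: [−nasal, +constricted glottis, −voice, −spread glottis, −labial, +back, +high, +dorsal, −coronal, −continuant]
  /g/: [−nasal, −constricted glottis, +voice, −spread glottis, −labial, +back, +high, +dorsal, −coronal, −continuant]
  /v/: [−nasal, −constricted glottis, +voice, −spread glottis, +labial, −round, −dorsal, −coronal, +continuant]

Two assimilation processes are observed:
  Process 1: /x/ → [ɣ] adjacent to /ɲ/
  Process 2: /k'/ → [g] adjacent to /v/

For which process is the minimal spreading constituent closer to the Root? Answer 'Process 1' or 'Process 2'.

In Process 1, [voice] changes, so the minimal spreading node is [voice] at depth 4.
In Process 2, [voice], [constricted glottis] change, so the minimal spreading node is Glottal at depth 3.
Glottal (depth 3) sits above [voice] (depth 4), making Process 2 the one with the higher spreading node.

Process 2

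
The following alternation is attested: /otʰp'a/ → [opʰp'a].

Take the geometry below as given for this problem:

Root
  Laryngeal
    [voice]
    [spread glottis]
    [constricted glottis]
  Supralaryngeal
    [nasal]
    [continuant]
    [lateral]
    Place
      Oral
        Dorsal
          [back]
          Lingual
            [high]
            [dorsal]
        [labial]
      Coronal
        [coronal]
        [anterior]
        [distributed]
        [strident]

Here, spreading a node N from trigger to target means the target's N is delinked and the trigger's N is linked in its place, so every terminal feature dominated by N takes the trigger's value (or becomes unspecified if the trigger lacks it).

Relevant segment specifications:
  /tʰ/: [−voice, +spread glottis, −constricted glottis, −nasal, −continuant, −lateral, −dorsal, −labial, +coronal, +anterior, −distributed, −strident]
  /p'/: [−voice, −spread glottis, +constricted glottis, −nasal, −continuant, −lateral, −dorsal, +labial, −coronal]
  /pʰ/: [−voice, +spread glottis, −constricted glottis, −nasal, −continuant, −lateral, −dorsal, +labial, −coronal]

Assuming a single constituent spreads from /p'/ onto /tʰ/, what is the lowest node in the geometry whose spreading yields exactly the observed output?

Place

/tʰ/ and [pʰ] differ in [labial], [coronal], [anterior], [distributed], [strident]; every other specified feature is identical.
The smallest constituent containing every changed terminal is Place — each of its daughters lacks at least one of the affected features.
If Place spreads, every terminal under it takes /p'/'s value, producing [pʰ] as observed.
Features on which the two segments disagree outside Place, such as [constricted glottis], [spread glottis], are unchanged — nothing dominating them spread, and Place is the minimal sufficient constituent.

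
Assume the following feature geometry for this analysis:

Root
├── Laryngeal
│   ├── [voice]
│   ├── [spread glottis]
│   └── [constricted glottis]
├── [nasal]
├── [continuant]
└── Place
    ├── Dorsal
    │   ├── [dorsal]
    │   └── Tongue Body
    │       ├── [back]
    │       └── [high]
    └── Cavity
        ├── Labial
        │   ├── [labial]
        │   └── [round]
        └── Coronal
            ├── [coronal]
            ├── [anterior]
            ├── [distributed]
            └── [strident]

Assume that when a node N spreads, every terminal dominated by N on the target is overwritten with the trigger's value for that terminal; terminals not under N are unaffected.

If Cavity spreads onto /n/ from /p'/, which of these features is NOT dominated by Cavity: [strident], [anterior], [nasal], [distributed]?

[nasal]

Under this geometry, Cavity contains [labial], [round], [coronal], [anterior], [distributed], [strident].
[strident], [anterior], [distributed] all lie under Cavity, so they are overwritten when Cavity spreads.
[nasal] attaches under Root, not under Cavity, so /n/ retains its own value for [nasal].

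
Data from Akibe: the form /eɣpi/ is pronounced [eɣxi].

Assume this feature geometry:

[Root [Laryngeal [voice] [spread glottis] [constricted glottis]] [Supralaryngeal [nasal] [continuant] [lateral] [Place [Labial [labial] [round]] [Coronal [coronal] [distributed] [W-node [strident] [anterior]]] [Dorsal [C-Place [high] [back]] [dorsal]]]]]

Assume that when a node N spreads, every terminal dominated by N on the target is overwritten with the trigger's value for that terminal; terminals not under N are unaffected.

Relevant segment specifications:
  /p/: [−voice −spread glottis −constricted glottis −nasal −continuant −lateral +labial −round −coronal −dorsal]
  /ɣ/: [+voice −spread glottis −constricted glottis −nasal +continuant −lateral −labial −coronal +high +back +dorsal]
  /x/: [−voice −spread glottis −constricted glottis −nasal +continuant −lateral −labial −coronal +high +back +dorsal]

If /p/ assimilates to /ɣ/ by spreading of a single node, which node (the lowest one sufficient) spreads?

Supralaryngeal

Comparing /p/ with its surface form [x], the features that change are [continuant], [labial], [round], [dorsal], [high], [back].
These terminals are all dominated by Supralaryngeal, and no proper subconstituent of Supralaryngeal covers them all; Supralaryngeal is their lowest common ancestor.
Delinking /p/'s Supralaryngeal and associating /ɣ/'s Supralaryngeal gives precisely the feature bundle of [x].
Since [voice] is preserved even though /ɣ/ disagrees there, no node above Supralaryngeal spread.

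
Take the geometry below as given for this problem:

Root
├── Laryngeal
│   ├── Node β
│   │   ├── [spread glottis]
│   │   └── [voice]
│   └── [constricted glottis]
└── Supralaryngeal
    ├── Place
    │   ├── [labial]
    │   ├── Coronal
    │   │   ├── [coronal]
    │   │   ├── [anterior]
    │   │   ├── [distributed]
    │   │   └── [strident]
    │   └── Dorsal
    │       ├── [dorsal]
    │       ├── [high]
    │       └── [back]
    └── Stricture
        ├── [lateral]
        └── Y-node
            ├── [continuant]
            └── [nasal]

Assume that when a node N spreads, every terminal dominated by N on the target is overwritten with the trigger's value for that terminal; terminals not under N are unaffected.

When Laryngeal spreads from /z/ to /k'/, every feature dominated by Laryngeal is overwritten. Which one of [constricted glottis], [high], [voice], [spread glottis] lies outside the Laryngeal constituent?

[high]

The terminals dominated by Laryngeal are [spread glottis], [voice], [constricted glottis].
[voice], [constricted glottis], [spread glottis] all lie under Laryngeal, so they are overwritten when Laryngeal spreads.
[high] attaches under Dorsal, not under Laryngeal, so /k'/ retains its own value for [high].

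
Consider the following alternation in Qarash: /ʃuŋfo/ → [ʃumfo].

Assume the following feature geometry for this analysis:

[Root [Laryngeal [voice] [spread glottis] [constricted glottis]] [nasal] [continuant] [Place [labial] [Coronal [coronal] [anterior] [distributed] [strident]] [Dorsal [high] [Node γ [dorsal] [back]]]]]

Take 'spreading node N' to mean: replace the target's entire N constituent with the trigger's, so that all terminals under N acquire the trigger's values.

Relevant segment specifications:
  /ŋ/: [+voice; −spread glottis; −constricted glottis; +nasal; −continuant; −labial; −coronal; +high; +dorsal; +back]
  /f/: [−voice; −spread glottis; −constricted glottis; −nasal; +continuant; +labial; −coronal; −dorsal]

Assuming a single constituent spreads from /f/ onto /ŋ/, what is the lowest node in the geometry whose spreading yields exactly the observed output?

/ŋ/ and [m] differ in [labial], [dorsal], [high], [back]; every other specified feature is identical.
The smallest constituent containing every changed terminal is Place — each of its daughters lacks at least one of the affected features.
If Place spreads, every terminal under it takes /f/'s value, producing [m] as observed.
Since [continuant], [voice] are preserved even though /f/ disagrees there, no node above Place spread.

Place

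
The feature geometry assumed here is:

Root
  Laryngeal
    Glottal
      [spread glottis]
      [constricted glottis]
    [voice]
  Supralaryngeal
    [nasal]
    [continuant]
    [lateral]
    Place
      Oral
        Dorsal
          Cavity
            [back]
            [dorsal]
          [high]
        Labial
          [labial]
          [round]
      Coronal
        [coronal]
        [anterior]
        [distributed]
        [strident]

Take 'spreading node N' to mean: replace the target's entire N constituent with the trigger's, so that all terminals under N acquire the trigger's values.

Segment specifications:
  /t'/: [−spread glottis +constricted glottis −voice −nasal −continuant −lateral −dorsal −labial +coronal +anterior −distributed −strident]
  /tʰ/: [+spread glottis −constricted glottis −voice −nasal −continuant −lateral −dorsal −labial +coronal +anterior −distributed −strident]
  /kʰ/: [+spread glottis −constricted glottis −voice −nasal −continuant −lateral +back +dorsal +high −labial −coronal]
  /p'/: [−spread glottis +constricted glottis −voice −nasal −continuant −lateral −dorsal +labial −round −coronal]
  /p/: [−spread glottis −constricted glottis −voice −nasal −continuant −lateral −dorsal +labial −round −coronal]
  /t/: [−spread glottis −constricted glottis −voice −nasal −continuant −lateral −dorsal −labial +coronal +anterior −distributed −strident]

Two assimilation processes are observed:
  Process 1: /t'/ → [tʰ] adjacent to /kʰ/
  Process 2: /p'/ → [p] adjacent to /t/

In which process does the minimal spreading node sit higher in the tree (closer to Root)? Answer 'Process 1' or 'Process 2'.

Process 1

Process 1 alters [spread glottis], [constricted glottis]; the lowest common ancestor is Glottal (depth 2 from Root).
In Process 2, [constricted glottis] changes, so the minimal spreading node is [constricted glottis] at depth 3.
Depth 2 < depth 3; Process 1 involves the structurally higher constituent Glottal.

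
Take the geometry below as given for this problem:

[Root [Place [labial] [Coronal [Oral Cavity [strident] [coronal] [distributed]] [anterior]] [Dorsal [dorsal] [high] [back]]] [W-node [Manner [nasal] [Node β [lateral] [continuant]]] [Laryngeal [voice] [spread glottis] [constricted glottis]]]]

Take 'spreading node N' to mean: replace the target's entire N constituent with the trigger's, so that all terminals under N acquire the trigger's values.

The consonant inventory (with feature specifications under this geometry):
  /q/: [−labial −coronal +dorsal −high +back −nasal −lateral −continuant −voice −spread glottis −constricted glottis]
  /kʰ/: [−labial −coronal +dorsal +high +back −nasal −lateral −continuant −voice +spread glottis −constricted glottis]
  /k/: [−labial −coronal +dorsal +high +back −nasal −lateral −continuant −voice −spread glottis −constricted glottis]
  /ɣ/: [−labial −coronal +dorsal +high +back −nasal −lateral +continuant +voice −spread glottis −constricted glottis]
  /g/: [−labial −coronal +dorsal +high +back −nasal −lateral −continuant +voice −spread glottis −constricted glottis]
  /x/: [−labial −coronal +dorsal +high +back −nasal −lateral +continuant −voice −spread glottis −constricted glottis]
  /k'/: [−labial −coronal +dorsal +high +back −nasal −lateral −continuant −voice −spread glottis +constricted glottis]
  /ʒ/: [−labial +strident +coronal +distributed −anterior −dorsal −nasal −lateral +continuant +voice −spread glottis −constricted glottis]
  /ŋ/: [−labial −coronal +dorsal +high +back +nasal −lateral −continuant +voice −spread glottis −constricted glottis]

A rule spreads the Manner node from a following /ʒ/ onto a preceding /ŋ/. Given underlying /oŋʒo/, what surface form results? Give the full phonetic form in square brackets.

Manner immediately or transitively dominates [nasal], [lateral], [continuant].
The target acquires /ʒ/'s values for everything under Manner — [−nasal], [−lateral], [+continuant] — while keeping its own [labial], [coronal], [dorsal], ….
The resulting bundle matches /ɣ/ in the inventory; substituting it for /ŋ/ gives [oɣʒo].

[oɣʒo]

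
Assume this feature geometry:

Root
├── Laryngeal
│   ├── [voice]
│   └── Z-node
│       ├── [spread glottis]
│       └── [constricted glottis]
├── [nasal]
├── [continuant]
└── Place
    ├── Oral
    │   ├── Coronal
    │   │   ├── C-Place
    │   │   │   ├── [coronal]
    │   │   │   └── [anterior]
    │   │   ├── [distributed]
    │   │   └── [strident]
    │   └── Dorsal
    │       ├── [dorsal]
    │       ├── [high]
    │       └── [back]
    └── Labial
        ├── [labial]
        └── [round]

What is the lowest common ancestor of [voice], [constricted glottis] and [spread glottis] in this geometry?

[voice] is immediately dominated by Laryngeal.
[constricted glottis] is immediately dominated by Z-node.
[spread glottis] is immediately dominated by Z-node.
Laryngeal is the lowest common ancestor — every listed feature sits under it, and no single subconstituent of Laryngeal covers them all.

Laryngeal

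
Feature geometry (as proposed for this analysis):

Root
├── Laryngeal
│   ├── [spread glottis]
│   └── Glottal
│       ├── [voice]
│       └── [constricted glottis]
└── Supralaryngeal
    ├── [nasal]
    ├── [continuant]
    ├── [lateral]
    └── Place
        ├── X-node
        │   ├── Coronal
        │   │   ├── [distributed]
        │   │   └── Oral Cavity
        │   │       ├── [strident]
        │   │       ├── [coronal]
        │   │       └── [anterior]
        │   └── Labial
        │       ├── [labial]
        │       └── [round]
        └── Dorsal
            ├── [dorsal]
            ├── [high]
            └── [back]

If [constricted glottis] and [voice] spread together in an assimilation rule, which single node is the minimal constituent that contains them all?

[constricted glottis] is immediately dominated by Glottal.
[voice] is immediately dominated by Glottal.
Glottal is the lowest common ancestor — every listed feature sits under it, and no single subconstituent of Glottal covers them all.

Glottal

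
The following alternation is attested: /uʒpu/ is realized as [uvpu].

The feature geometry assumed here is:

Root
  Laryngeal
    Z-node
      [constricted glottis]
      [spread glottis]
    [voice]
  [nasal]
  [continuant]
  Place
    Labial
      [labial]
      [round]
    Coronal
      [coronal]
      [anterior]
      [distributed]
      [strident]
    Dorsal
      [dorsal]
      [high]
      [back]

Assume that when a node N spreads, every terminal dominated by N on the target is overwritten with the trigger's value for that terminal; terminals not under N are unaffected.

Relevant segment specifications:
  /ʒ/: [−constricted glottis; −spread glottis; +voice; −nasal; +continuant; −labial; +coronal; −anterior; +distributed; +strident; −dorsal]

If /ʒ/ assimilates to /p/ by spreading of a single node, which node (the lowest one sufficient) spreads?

Place

Comparing /ʒ/ with its surface form [v], the features that change are [labial], [round], [coronal], [anterior], [distributed], [strident].
The smallest constituent containing every changed terminal is Place — each of its daughters lacks at least one of the affected features.
Spreading Place from /p/ overwrites each of those terminals with /p/'s values, yielding exactly [v].
Had Root spread, [continuant], [voice] would have taken /p/'s values; they stay as in /ʒ/, confirming the spreading constituent is exactly Place.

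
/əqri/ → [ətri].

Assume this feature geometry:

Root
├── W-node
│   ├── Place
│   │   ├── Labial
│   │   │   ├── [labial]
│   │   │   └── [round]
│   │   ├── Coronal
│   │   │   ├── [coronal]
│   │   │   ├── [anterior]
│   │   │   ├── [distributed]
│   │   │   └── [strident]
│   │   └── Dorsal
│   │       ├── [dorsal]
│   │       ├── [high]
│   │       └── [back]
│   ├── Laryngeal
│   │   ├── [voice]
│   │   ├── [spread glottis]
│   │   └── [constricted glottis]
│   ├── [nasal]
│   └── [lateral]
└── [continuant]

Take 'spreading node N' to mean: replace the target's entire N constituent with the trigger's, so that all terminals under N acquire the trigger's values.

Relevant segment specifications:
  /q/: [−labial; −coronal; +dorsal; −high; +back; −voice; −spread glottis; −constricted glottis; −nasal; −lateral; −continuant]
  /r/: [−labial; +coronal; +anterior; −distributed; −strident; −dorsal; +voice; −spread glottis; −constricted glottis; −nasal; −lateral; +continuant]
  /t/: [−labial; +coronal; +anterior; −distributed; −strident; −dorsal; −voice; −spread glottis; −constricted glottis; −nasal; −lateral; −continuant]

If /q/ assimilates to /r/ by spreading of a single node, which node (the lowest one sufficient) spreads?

Feature comparison: [coronal], [anterior], [distributed], [strident], [dorsal], [high], [back] differ between /q/ and [t]; the remaining terminals match.
In this geometry the lowest node dominating all of them is Place: every daughter of Place dominates only a proper subset, so no lower node suffices.
If Place spreads, every terminal under it takes /r/'s value, producing [t] as observed.
[voice] — on which /r/ differs from /q/ — is unchanged, so neither W-node nor anything higher can have spread; the constituent is no larger than Place.

Place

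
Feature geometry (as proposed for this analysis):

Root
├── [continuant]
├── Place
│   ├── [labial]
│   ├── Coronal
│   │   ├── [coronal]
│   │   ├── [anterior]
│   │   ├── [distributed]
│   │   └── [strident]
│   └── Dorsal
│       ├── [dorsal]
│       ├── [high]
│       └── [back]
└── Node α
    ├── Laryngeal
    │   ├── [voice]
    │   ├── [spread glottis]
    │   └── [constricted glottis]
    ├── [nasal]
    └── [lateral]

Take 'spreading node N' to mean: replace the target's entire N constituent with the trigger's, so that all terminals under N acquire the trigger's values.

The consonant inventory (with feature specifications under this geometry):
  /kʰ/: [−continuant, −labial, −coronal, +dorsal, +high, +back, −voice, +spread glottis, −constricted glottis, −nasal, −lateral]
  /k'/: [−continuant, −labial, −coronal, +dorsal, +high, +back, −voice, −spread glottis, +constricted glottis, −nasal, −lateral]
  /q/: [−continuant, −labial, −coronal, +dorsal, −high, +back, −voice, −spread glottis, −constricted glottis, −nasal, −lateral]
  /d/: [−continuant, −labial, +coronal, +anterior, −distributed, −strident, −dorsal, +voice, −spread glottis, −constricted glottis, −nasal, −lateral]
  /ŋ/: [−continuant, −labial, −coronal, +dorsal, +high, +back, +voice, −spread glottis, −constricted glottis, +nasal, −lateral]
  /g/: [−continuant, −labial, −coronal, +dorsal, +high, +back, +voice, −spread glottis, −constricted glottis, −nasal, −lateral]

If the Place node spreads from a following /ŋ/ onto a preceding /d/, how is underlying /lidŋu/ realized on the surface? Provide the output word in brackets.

[ligŋu]

Place immediately or transitively dominates [labial], [coronal], [anterior], [distributed], [strident], [dorsal], [high], [back].
After delinking /d/'s Place and linking /ŋ/'s, the affected terminals become [−labial], [−coronal], [+dorsal], [+high], [+back]; [continuant], [voice], [spread glottis], … (outside Place) are retained from /d/.
This feature bundle is that of [g], so /lidŋu/ surfaces as [ligŋu].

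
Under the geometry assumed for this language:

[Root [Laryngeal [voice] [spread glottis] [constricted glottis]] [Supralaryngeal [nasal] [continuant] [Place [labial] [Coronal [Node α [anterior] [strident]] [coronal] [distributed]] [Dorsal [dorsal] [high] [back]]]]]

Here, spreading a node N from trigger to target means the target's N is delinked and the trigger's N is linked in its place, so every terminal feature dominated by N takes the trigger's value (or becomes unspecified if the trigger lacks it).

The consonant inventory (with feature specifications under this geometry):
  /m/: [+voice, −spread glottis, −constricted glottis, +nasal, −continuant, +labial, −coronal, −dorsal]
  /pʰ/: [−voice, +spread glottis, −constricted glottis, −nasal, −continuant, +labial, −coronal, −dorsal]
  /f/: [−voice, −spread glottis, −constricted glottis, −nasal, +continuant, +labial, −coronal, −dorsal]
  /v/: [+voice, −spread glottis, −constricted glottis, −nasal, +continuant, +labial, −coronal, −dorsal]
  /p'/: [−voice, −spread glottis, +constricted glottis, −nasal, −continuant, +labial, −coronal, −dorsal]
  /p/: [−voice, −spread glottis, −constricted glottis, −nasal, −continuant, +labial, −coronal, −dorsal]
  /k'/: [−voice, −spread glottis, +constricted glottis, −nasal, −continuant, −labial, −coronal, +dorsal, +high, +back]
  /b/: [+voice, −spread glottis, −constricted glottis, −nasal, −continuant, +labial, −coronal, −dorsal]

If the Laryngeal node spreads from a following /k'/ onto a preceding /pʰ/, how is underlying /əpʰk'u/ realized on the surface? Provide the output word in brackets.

Terminals under Laryngeal in this geometry: [voice], [spread glottis], [constricted glottis].
The target acquires /k'/'s values for everything under Laryngeal — [−voice], [−spread glottis], [+constricted glottis] — while keeping its own [nasal], [continuant], [labial], ….
The resulting bundle matches /p'/ in the inventory; substituting it for /pʰ/ gives [əp'k'u].

[əp'k'u]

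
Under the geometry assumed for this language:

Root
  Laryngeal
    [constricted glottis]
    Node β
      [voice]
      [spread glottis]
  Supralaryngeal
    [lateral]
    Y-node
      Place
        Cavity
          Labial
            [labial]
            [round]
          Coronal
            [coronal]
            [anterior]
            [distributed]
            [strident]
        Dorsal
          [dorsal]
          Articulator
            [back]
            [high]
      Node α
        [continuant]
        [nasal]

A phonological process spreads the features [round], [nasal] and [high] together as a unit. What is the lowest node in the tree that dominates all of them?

Y-node

[round]: Root / Supralaryngeal / Y-node / Place / Cavity / Labial / [round].
[nasal] lies under Node α (below Supralaryngeal).
[high]: Root / Supralaryngeal / Y-node / Place / Dorsal / Articulator / [high].
The listed terminals split across distinct daughters of Y-node, so Y-node itself is the smallest node containing them all.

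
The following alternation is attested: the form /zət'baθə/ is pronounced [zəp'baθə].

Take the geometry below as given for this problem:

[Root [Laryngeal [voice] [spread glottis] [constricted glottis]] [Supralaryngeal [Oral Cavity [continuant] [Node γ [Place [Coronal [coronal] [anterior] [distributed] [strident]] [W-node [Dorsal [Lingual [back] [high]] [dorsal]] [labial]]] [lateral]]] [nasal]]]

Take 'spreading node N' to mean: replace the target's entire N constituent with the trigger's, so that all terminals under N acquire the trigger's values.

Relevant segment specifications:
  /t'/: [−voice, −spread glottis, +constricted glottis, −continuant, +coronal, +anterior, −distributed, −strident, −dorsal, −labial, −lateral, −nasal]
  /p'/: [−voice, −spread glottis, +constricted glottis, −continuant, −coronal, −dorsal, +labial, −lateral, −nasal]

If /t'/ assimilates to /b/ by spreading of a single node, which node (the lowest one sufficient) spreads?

Feature comparison: [labial], [coronal], [anterior], [distributed], [strident] differ between /t'/ and [p']; the remaining terminals match.
The smallest constituent containing every changed terminal is Place — each of its daughters lacks at least one of the affected features.
Delinking /t'/'s Place and associating /b/'s Place gives precisely the feature bundle of [p'].
Features on which the two segments disagree outside Place, such as [constricted glottis], [voice], are unchanged — nothing dominating them spread, and Place is the minimal sufficient constituent.

Place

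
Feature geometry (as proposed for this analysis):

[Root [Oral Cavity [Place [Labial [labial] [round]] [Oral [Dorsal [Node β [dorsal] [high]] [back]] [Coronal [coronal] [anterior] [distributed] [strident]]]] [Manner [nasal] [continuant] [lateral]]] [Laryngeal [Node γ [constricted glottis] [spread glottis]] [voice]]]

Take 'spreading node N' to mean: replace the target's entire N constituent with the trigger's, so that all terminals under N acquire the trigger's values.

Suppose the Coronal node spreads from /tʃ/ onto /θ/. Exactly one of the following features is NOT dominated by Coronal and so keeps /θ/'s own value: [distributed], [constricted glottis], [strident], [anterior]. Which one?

Coronal dominates exactly [coronal], [anterior], [distributed], [strident].
[distributed], [strident], [anterior] all lie under Coronal, so they are overwritten when Coronal spreads.
But [constricted glottis] is a dependent of Node γ, outside Coronal; it is therefore untouched by the spreading.

[constricted glottis]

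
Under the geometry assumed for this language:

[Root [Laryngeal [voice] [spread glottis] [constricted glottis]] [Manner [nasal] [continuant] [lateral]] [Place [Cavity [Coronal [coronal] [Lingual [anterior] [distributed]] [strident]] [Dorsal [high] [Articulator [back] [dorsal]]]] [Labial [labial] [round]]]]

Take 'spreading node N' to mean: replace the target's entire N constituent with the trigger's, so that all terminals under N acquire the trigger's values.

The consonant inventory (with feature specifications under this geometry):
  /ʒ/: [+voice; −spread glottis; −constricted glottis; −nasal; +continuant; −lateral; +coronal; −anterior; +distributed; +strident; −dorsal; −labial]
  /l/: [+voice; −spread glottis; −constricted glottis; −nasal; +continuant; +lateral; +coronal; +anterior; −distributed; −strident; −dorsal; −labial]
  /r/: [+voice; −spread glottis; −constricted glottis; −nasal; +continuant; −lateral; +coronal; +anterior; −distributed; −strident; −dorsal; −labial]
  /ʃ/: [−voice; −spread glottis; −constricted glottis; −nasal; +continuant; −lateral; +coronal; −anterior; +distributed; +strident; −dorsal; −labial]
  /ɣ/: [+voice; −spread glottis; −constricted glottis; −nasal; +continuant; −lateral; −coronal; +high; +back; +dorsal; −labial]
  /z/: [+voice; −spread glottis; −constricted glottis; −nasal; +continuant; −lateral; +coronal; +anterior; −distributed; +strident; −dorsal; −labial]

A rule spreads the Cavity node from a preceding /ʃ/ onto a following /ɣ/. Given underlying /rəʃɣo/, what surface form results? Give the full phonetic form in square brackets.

[rəʃʒo]

Terminals under Cavity in this geometry: [coronal], [anterior], [distributed], [strident], [high], [back], [dorsal].
Spreading Cavity from /ʃ/ onto /ɣ/ replaces those values with /ʃ/'s: [+coronal], [−anterior], [+distributed], [+strident], [−dorsal]. Features outside Cavity ([voice], [spread glottis], [constricted glottis], …) stay as in /ɣ/.
This feature bundle is that of [ʒ], so /rəʃɣo/ surfaces as [rəʃʒo].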